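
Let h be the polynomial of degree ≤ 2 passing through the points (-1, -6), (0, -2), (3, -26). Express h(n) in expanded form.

Write h(n) = an^2 + bn + c. Substituting each data point gives a linear system:
  a - b + c = -6
  c = -2
  9a + 3b + c = -26
Solving the system yields a = -3, b = 1, c = -2.
So h(n) = -3n^2 + n - 2.
Check: h(3) = -26. ✓

h(n) = -3n^2 + n - 2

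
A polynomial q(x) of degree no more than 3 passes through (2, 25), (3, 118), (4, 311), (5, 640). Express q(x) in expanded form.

q(x) = 6x^3 - 4x^2 - x - 5

Using the Lagrange interpolation formula with nodes 2, 3, 4, 5:
  L_0(x) = (x - 3)(x - 4)(x - 5) / -6
  L_1(x) = (x - 2)(x - 4)(x - 5) / 2
  L_2(x) = (x - 2)(x - 3)(x - 5) / -2
  L_3(x) = (x - 2)(x - 3)(x - 4) / 6
Then q(x) = 25·L_0(x) + 118·L_1(x) + 311·L_2(x) + 640·L_3(x).
Expanding and collecting terms gives q(x) = 6x³ - 4x² - x - 5.
Check: q(3) = 118. ✓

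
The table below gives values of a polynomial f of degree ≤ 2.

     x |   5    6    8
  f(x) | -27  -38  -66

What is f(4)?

-18

Using the Lagrange interpolation formula with nodes 5, 6, 8:
  L_0(x) = (x - 6)(x - 8) / 3
  L_1(x) = (x - 5)(x - 8) / -2
  L_2(x) = (x - 5)(x - 6) / 6
Then f(x) = -27·L_0(x) - 38·L_1(x) - 66·L_2(x).
Expanding and collecting terms gives f(x) = -x² - 2.
Evaluating at x = 4: f(4) = -18.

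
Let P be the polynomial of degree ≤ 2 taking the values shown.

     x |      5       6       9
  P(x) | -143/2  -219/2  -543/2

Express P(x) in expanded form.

Write P(x) = ax^2 + bx + c. Substituting each data point gives a linear system:
  25a + 5b + c = -143/2
  36a + 6b + c = -219/2
  81a + 9b + c = -543/2
Solving the system yields a = -4, b = 6, c = -3/2.
So P(x) = -4x^2 + 6x - 3/2.
Check: P(9) = -543/2. ✓

P(x) = -4x^2 + 6x - 3/2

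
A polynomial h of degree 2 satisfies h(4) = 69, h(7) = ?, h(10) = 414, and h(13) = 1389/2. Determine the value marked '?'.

411/2

The 3 known points determine the degree-2 polynomial uniquely.
Write h(x) = ax^2 + bx + c. Substituting each data point gives a linear system:
  16a + 4b + c = 69
  100a + 10b + c = 414
  169a + 13b + c = 1389/2
Solving the system yields a = 4, b = 3/2, c = -1.
So h(x) = 4x^2 + (3/2)x - 1.
Then h(7) = 411/2.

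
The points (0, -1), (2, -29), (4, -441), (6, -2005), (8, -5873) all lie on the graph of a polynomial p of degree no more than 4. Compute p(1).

Using the Lagrange interpolation formula with nodes 0, 2, 4, 6, 8:
  L_0(t) = (t - 2)(t - 4)(t - 6)(t - 8) / 384
  L_1(t) = t(t - 4)(t - 6)(t - 8) / -96
  L_2(t) = t(t - 2)(t - 6)(t - 8) / 64
  L_3(t) = t(t - 2)(t - 4)(t - 8) / -96
  L_4(t) = t(t - 2)(t - 4)(t - 6) / 384
Then p(t) = -1·L_0(t) - 29·L_1(t) - 441·L_2(t) - 2005·L_3(t) - 5873·L_4(t).
Expanding and collecting terms gives p(t) = -t⁴ - 4t³ + 4t² + 2t - 1.
Evaluating at t = 1: p(1) = 0.

0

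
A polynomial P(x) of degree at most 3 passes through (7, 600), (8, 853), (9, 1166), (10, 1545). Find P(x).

P(x) = x^3 + 6x^2 - 6x + 5

Write P(x) = ax^3 + bx^2 + cx + d. Substituting each data point gives a linear system:
  343a + 49b + 7c + d = 600
  512a + 64b + 8c + d = 853
  729a + 81b + 9c + d = 1166
  1000a + 100b + 10c + d = 1545
Solving the system yields a = 1, b = 6, c = -6, d = 5.
So P(x) = x³ + 6x² - 6x + 5.
Check: P(8) = 853. ✓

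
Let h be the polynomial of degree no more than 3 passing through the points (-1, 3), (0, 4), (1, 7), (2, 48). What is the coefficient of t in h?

-4

Write h(t) = at^3 + bt^2 + ct + d. Substituting each data point gives a linear system:
  -a + b - c + d = 3
  d = 4
  a + b + c + d = 7
  8a + 4b + 2c + d = 48
Solving the system yields a = 6, b = 1, c = -4, d = 4.
So h(t) = 6t³ + t² - 4t + 4.
The coefficient of t is -4.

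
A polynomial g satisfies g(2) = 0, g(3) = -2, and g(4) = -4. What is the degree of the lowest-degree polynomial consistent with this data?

1

Forward differences of the values at n = 2, 3, 4:
  g  : 0  -2  -4
  Δ  : -2  -2
  Δ^2: 0
The first differences are constant (-2) and nonzero, while all higher differences vanish, so the minimal degree is 1.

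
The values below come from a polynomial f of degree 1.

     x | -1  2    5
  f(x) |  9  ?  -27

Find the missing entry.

-9

The 2 known points determine the degree-1 polynomial uniquely.
Write f(x) = ax + b. Substituting each data point gives a linear system:
  -a + b = 9
  5a + b = -27
Solving the system yields a = -6, b = 3.
So f(x) = -6x + 3.
Then f(2) = -9.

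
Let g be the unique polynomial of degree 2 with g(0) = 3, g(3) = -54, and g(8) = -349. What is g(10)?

-537

Write g(n) = an^2 + bn + c. Substituting each data point gives a linear system:
  c = 3
  9a + 3b + c = -54
  64a + 8b + c = -349
Solving the system yields a = -5, b = -4, c = 3.
So g(n) = -5n² - 4n + 3.
Then g(10) = -537.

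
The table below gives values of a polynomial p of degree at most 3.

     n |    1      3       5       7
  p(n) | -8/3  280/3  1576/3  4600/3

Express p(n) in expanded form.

Write p(n) = an^3 + bn^2 + cn + d. Substituting each data point gives a linear system:
  a + b + c + d = -8/3
  27a + 9b + 3c + d = 280/3
  125a + 25b + 5c + d = 1576/3
  343a + 49b + 7c + d = 4600/3
Solving the system yields a = 5, b = -3, c = -5, d = 1/3.
So p(n) = 5n^3 - 3n^2 - 5n + 1/3.
Check: p(1) = -8/3. ✓

p(n) = 5n^3 - 3n^2 - 5n + 1/3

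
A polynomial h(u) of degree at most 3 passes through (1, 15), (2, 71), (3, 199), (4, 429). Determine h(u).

h(u) = 5u^3 + 6u^2 + 3u + 1

Write h(u) = au^3 + bu^2 + cu + d. Substituting each data point gives a linear system:
  a + b + c + d = 15
  8a + 4b + 2c + d = 71
  27a + 9b + 3c + d = 199
  64a + 16b + 4c + d = 429
Solving the system yields a = 5, b = 6, c = 3, d = 1.
So h(u) = 5u^3 + 6u^2 + 3u + 1.
Check: h(1) = 15. ✓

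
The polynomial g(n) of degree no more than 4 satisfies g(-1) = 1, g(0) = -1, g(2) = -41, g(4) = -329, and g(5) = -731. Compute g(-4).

-281

Using the Lagrange interpolation formula with nodes -1, 0, 2, 4, 5:
  L_0(n) = n(n - 2)(n - 4)(n - 5) / 90
  L_1(n) = (n + 1)(n - 2)(n - 4)(n - 5) / -40
  L_2(n) = (n + 1)n(n - 4)(n - 5) / 36
  L_3(n) = (n + 1)n(n - 2)(n - 5) / -40
  L_4(n) = (n + 1)n(n - 2)(n - 4) / 90
Then g(n) = 1·L_0(n) - 1·L_1(n) - 41·L_2(n) - 329·L_3(n) - 731·L_4(n).
Expanding and collecting terms gives g(n) = -n^4 - 3n^2 - 6n - 1.
Evaluating at n = -4: g(-4) = -281.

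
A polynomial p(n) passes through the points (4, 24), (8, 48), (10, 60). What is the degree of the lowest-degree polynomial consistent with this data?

Divided differences on the nodes 4, 8, 10:
  order 0: 24  48  60
  order 1: 6  6
  order 2: 0
The order-1 divided differences are all 6 (nonzero) and every higher order vanishes, so the data lies on a polynomial of degree exactly 1.

1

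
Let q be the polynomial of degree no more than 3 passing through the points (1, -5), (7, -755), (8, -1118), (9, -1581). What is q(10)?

-2156

Using the Lagrange interpolation formula with nodes 1, 7, 8, 9:
  L_0(x) = (x - 7)(x - 8)(x - 9) / -336
  L_1(x) = (x - 1)(x - 8)(x - 9) / 12
  L_2(x) = (x - 1)(x - 7)(x - 9) / -7
  L_3(x) = (x - 1)(x - 7)(x - 8) / 16
Then q(x) = -5·L_0(x) - 755·L_1(x) - 1118·L_2(x) - 1581·L_3(x).
Expanding and collecting terms gives q(x) = -2x^3 - 2x^2 + 5x - 6.
Evaluating at x = 10: q(10) = -2156.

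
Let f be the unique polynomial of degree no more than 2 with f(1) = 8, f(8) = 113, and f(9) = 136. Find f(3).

28

Write f(s) = as^2 + bs + c. Substituting each data point gives a linear system:
  a + b + c = 8
  64a + 8b + c = 113
  81a + 9b + c = 136
Solving the system yields a = 1, b = 6, c = 1.
So f(s) = s² + 6s + 1.
Then f(3) = 28.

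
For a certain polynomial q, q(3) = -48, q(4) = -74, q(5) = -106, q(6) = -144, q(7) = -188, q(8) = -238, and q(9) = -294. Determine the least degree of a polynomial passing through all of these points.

2

Forward differences of the values at n = 3, 4, 5, 6, 7, 8, 9:
  q  : -48  -74  -106  -144  -188  -238  -294
  Δ  : -26  -32  -38  -44  -50  -56
  Δ^2: -6  -6  -6  -6  -6
  Δ^3: 0  0  0  0
  Δ^4: 0  0  0
  Δ^5: 0  0
  Δ^6: 0
The second differences are constant (-6) and nonzero, while all higher differences vanish, so the minimal degree is 2.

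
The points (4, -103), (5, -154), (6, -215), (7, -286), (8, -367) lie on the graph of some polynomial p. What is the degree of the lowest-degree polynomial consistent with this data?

Forward differences of the values at s = 4, 5, 6, 7, 8:
  p  : -103  -154  -215  -286  -367
  Δ  : -51  -61  -71  -81
  Δ^2: -10  -10  -10
  Δ^3: 0  0
  Δ^4: 0
The second differences are constant (-10) and nonzero, while all higher differences vanish, so the minimal degree is 2.

2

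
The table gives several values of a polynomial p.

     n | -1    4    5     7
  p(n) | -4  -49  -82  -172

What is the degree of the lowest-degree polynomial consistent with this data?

2

Divided differences on the nodes -1, 4, 5, 7:
  order 0: -4  -49  -82  -172
  order 1: -9  -33  -45
  order 2: -4  -4
  order 3: 0
The order-2 divided differences are all -4 (nonzero) and every higher order vanishes, so the data lies on a polynomial of degree exactly 2.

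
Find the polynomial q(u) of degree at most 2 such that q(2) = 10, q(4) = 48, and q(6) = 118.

q(u) = 4u^2 - 5u + 4

Write q(u) = au^2 + bu + c. Substituting each data point gives a linear system:
  4a + 2b + c = 10
  16a + 4b + c = 48
  36a + 6b + c = 118
Solving the system yields a = 4, b = -5, c = 4.
So q(u) = 4u^2 - 5u + 4.
Check: q(2) = 10. ✓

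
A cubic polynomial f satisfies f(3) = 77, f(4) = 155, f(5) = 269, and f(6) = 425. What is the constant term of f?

-1

Write f(x) = ax^3 + bx^2 + cx + d. Substituting each data point gives a linear system:
  27a + 9b + 3c + d = 77
  64a + 16b + 4c + d = 155
  125a + 25b + 5c + d = 269
  216a + 36b + 6c + d = 425
Solving the system yields a = 1, b = 6, c = -1, d = -1.
So f(x) = x^3 + 6x^2 - x - 1.
The constant term is -1.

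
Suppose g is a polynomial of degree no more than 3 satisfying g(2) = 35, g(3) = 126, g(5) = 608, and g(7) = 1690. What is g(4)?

Using the Lagrange interpolation formula with nodes 2, 3, 5, 7:
  L_0(n) = (n - 3)(n - 5)(n - 7) / -15
  L_1(n) = (n - 2)(n - 5)(n - 7) / 8
  L_2(n) = (n - 2)(n - 3)(n - 7) / -12
  L_3(n) = (n - 2)(n - 3)(n - 5) / 40
Then g(n) = 35·L_0(n) + 126·L_1(n) + 608·L_2(n) + 1690·L_3(n).
Expanding and collecting terms gives g(n) = 5n³ - 4n + 3.
Evaluating at n = 4: g(4) = 307.

307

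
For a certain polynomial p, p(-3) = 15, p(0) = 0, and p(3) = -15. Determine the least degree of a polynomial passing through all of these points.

Forward differences of the values at x = -3, 0, 3:
  p  : 15  0  -15
  Δ  : -15  -15
  Δ^2: 0
The first differences are constant (-15) and nonzero, while all higher differences vanish, so the minimal degree is 1.

1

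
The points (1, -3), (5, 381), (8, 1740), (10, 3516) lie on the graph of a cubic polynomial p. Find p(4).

Write p(s) = as^3 + bs^2 + cs + d. Substituting each data point gives a linear system:
  a + b + c + d = -3
  125a + 25b + 5c + d = 381
  512a + 64b + 8c + d = 1740
  1000a + 100b + 10c + d = 3516
Solving the system yields a = 4, b = -5, c = 2, d = -4.
So p(s) = 4s³ - 5s² + 2s - 4.
Then p(4) = 180.

180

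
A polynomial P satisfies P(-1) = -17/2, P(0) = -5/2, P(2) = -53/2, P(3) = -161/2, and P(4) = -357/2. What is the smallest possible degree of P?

Divided differences on the nodes -1, 0, 2, 3, 4:
  order 0: -17/2  -5/2  -53/2  -161/2  -357/2
  order 1: 6  -12  -54  -98
  order 2: -6  -14  -22
  order 3: -2  -2
  order 4: 0
The order-3 divided differences are all -2 (nonzero) and every higher order vanishes, so the data lies on a polynomial of degree exactly 3.

3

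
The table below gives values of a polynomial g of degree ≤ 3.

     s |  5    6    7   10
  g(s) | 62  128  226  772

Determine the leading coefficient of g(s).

1

Write g(s) = as^3 + bs^2 + cs + d. Substituting each data point gives a linear system:
  125a + 25b + 5c + d = 62
  216a + 36b + 6c + d = 128
  343a + 49b + 7c + d = 226
  1000a + 100b + 10c + d = 772
Solving the system yields a = 1, b = -2, c = -3, d = 2.
So g(s) = s³ - 2s² - 3s + 2.
The leading coefficient is 1.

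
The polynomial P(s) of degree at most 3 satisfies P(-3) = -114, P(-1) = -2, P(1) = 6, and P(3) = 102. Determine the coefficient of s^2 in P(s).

-1

Write P(s) = as^3 + bs^2 + cs + d. Substituting each data point gives a linear system:
  -27a + 9b - 3c + d = -114
  -a + b - c + d = -2
  a + b + c + d = 6
  27a + 9b + 3c + d = 102
Solving the system yields a = 4, b = -1, c = 0, d = 3.
So P(s) = 4s^3 - s^2 + 3.
The coefficient of s^2 is -1.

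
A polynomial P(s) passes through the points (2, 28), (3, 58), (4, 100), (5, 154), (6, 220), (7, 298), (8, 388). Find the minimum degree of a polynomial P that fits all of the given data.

Forward differences of the values at s = 2, 3, 4, 5, 6, 7, 8:
  P  : 28  58  100  154  220  298  388
  Δ  : 30  42  54  66  78  90
  Δ^2: 12  12  12  12  12
  Δ^3: 0  0  0  0
  Δ^4: 0  0  0
  Δ^5: 0  0
  Δ^6: 0
The second differences are constant (12) and nonzero, while all higher differences vanish, so the minimal degree is 2.

2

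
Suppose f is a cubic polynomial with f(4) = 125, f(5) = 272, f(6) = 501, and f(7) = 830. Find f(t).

f(t) = 3t^3 - 4t^2 - 3

Using the Lagrange interpolation formula with nodes 4, 5, 6, 7:
  L_0(t) = (t - 5)(t - 6)(t - 7) / -6
  L_1(t) = (t - 4)(t - 6)(t - 7) / 2
  L_2(t) = (t - 4)(t - 5)(t - 7) / -2
  L_3(t) = (t - 4)(t - 5)(t - 6) / 6
Then f(t) = 125·L_0(t) + 272·L_1(t) + 501·L_2(t) + 830·L_3(t).
Expanding and collecting terms gives f(t) = 3t³ - 4t² - 3.
Check: f(6) = 501. ✓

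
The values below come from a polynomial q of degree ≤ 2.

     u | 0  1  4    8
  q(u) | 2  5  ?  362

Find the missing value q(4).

The 3 known points determine the degree-2 polynomial uniquely.
Write q(u) = au^2 + bu + c. Substituting each data point gives a linear system:
  c = 2
  a + b + c = 5
  64a + 8b + c = 362
Solving the system yields a = 6, b = -3, c = 2.
So q(u) = 6u² - 3u + 2.
Then q(4) = 86.

86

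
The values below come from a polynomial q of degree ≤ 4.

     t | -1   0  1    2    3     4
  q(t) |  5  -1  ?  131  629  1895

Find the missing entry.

5

On equispaced nodes a degree-4 polynomial has vanishing fifth forward difference, so
  - q(-1) + 5·q(0) - 10·q(1) + 10·q(2) - 5·q(3) + q(4) = 0.
Substituting the known values and solving for q(1):
  -10·q(1) = -50
  q(1) = 5.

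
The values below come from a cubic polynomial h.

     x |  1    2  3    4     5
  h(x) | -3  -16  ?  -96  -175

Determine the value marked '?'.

-45

On equispaced nodes a degree-3 polynomial has vanishing fourth forward difference, so
  h(1) - 4·h(2) + 6·h(3) - 4·h(4) + h(5) = 0.
Substituting the known values and solving for h(3):
  6·h(3) = -270
  h(3) = -45.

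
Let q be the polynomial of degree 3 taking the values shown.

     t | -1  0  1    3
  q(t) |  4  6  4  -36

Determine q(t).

Write q(t) = at^3 + bt^2 + ct + d. Substituting each data point gives a linear system:
  -a + b - c + d = 4
  d = 6
  a + b + c + d = 4
  27a + 9b + 3c + d = -36
Solving the system yields a = -1, b = -2, c = 1, d = 6.
So q(t) = -t^3 - 2t^2 + t + 6.
Check: q(0) = 6. ✓

q(t) = -t^3 - 2t^2 + t + 6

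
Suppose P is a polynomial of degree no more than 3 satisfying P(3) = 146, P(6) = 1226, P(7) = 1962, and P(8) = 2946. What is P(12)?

Using the Lagrange interpolation formula with nodes 3, 6, 7, 8:
  L_0(s) = (s - 6)(s - 7)(s - 8) / -60
  L_1(s) = (s - 3)(s - 7)(s - 8) / 6
  L_2(s) = (s - 3)(s - 6)(s - 8) / -4
  L_3(s) = (s - 3)(s - 6)(s - 7) / 10
Then P(s) = 146·L_0(s) + 1226·L_1(s) + 1962·L_2(s) + 2946·L_3(s).
Expanding and collecting terms gives P(s) = 6s³ - 2s² + 2.
Evaluating at s = 12: P(12) = 10082.

10082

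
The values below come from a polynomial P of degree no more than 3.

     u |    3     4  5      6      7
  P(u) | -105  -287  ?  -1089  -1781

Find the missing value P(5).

The 4 known points determine the degree-3 polynomial uniquely.
Write P(u) = au^3 + bu^2 + cu + d. Substituting each data point gives a linear system:
  27a + 9b + 3c + d = -105
  64a + 16b + 4c + d = -287
  216a + 36b + 6c + d = -1089
  343a + 49b + 7c + d = -1781
Solving the system yields a = -6, b = 5, c = 5, d = -3.
So P(u) = -6u^3 + 5u^2 + 5u - 3.
Then P(5) = -603.

-603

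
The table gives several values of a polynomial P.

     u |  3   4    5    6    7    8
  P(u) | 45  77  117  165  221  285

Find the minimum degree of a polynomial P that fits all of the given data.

2

Forward differences of the values at u = 3, 4, 5, 6, 7, 8:
  P  : 45  77  117  165  221  285
  Δ  : 32  40  48  56  64
  Δ^2: 8  8  8  8
  Δ^3: 0  0  0
  Δ^4: 0  0
  Δ^5: 0
The second differences are constant (8) and nonzero, while all higher differences vanish, so the minimal degree is 2.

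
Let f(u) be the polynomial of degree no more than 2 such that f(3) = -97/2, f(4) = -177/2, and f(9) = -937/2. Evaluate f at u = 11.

Using the Lagrange interpolation formula with nodes 3, 4, 9:
  L_0(u) = (u - 4)(u - 9) / 6
  L_1(u) = (u - 3)(u - 9) / -5
  L_2(u) = (u - 3)(u - 4) / 30
Then f(u) = -97/2·L_0(u) - 177/2·L_1(u) - 937/2·L_2(u).
Expanding and collecting terms gives f(u) = -6u² + 2u - 1/2.
Evaluating at u = 11: f(11) = -1409/2.

-1409/2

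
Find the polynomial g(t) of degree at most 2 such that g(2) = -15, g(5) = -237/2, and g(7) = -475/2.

Write g(t) = at^2 + bt + c. Substituting each data point gives a linear system:
  4a + 2b + c = -15
  25a + 5b + c = -237/2
  49a + 7b + c = -475/2
Solving the system yields a = -5, b = 1/2, c = 4.
So g(t) = -5t² + (1/2)t + 4.
Check: g(5) = -237/2. ✓

g(t) = -5t^2 + (1/2)t + 4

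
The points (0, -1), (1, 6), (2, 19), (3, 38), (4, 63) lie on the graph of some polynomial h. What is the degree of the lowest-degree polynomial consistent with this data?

2

Forward differences of the values at x = 0, 1, 2, 3, 4:
  h  : -1  6  19  38  63
  Δ  : 7  13  19  25
  Δ^2: 6  6  6
  Δ^3: 0  0
  Δ^4: 0
The second differences are constant (6) and nonzero, while all higher differences vanish, so the minimal degree is 2.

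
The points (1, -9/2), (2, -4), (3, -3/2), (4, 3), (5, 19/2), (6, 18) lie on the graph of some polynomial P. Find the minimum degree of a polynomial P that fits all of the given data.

Forward differences of the values at u = 1, 2, 3, 4, 5, 6:
  P  : -9/2  -4  -3/2  3  19/2  18
  Δ  : 1/2  5/2  9/2  13/2  17/2
  Δ^2: 2  2  2  2
  Δ^3: 0  0  0
  Δ^4: 0  0
  Δ^5: 0
The second differences are constant (2) and nonzero, while all higher differences vanish, so the minimal degree is 2.

2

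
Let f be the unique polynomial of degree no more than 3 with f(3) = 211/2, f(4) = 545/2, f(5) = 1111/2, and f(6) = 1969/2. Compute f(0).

Using the Lagrange interpolation formula with nodes 3, 4, 5, 6:
  L_0(n) = (n - 4)(n - 5)(n - 6) / -6
  L_1(n) = (n - 3)(n - 5)(n - 6) / 2
  L_2(n) = (n - 3)(n - 4)(n - 6) / -2
  L_3(n) = (n - 3)(n - 4)(n - 5) / 6
Then f(n) = 211/2·L_0(n) + 545/2·L_1(n) + 1111/2·L_2(n) + 1969/2·L_3(n).
Expanding and collecting terms gives f(n) = 5n^3 - 2n^2 - 4n + 1/2.
Evaluating at n = 0: f(0) = 1/2.

1/2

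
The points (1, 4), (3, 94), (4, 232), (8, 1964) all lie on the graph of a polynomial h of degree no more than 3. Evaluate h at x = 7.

Using the Lagrange interpolation formula with nodes 1, 3, 4, 8:
  L_0(x) = (x - 3)(x - 4)(x - 8) / -42
  L_1(x) = (x - 1)(x - 4)(x - 8) / 10
  L_2(x) = (x - 1)(x - 3)(x - 8) / -12
  L_3(x) = (x - 1)(x - 3)(x - 4) / 140
Then h(x) = 4·L_0(x) + 94·L_1(x) + 232·L_2(x) + 1964·L_3(x).
Expanding and collecting terms gives h(x) = 4x^3 - x^2 - 3x + 4.
Evaluating at x = 7: h(7) = 1306.

1306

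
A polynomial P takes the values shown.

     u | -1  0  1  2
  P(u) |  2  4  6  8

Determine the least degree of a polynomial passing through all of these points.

Forward differences of the values at u = -1, 0, 1, 2:
  P  : 2  4  6  8
  Δ  : 2  2  2
  Δ^2: 0  0
  Δ^3: 0
The first differences are constant (2) and nonzero, while all higher differences vanish, so the minimal degree is 1.

1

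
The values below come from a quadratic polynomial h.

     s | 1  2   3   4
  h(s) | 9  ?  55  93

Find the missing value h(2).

27

The 3 known points determine the degree-2 polynomial uniquely.
Write h(s) = as^2 + bs + c. Substituting each data point gives a linear system:
  a + b + c = 9
  9a + 3b + c = 55
  16a + 4b + c = 93
Solving the system yields a = 5, b = 3, c = 1.
So h(s) = 5s^2 + 3s + 1.
Then h(2) = 27.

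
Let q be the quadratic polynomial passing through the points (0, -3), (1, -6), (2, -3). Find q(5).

42

Using the Lagrange interpolation formula with nodes 0, 1, 2:
  L_0(u) = (u - 1)(u - 2) / 2
  L_1(u) = u(u - 2) / -1
  L_2(u) = u(u - 1) / 2
Then q(u) = -3·L_0(u) - 6·L_1(u) - 3·L_2(u).
Expanding and collecting terms gives q(u) = 3u^2 - 6u - 3.
Evaluating at u = 5: q(5) = 42.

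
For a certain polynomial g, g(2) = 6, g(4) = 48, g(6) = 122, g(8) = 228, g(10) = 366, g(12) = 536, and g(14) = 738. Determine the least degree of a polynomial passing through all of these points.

2

Forward differences of the values at t = 2, 4, 6, 8, 10, 12, 14:
  g  : 6  48  122  228  366  536  738
  Δ  : 42  74  106  138  170  202
  Δ^2: 32  32  32  32  32
  Δ^3: 0  0  0  0
  Δ^4: 0  0  0
  Δ^5: 0  0
  Δ^6: 0
The second differences are constant (32) and nonzero, while all higher differences vanish, so the minimal degree is 2.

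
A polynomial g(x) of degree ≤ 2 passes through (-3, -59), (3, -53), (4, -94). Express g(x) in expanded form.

g(x) = -6x^2 + x - 2

Write g(x) = ax^2 + bx + c. Substituting each data point gives a linear system:
  9a - 3b + c = -59
  9a + 3b + c = -53
  16a + 4b + c = -94
Solving the system yields a = -6, b = 1, c = -2.
So g(x) = -6x^2 + x - 2.
Check: g(3) = -53. ✓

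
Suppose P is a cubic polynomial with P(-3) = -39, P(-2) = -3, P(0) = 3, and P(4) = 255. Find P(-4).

-121

Using the Lagrange interpolation formula with nodes -3, -2, 0, 4:
  L_0(n) = (n + 2)n(n - 4) / -21
  L_1(n) = (n + 3)n(n - 4) / 12
  L_2(n) = (n + 3)(n + 2)(n - 4) / -24
  L_3(n) = (n + 3)(n + 2)n / 168
Then P(n) = -39·L_0(n) - 3·L_1(n) + 3·L_2(n) + 255·L_3(n).
Expanding and collecting terms gives P(n) = 3n^3 + 4n^2 - n + 3.
Evaluating at n = -4: P(-4) = -121.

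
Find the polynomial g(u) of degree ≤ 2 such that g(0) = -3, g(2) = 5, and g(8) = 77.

Write g(u) = au^2 + bu + c. Substituting each data point gives a linear system:
  c = -3
  4a + 2b + c = 5
  64a + 8b + c = 77
Solving the system yields a = 1, b = 2, c = -3.
So g(u) = u^2 + 2u - 3.
Check: g(2) = 5. ✓

g(u) = u^2 + 2u - 3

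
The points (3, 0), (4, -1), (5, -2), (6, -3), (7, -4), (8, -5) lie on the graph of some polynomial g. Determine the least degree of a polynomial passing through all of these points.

1

Forward differences of the values at u = 3, 4, 5, 6, 7, 8:
  g  : 0  -1  -2  -3  -4  -5
  Δ  : -1  -1  -1  -1  -1
  Δ^2: 0  0  0  0
  Δ^3: 0  0  0
  Δ^4: 0  0
  Δ^5: 0
The first differences are constant (-1) and nonzero, while all higher differences vanish, so the minimal degree is 1.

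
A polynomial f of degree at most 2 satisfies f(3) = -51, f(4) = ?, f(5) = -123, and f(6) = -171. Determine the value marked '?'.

-83

On equispaced nodes a degree-2 polynomial has vanishing third forward difference, so
  - f(3) + 3·f(4) - 3·f(5) + f(6) = 0.
Substituting the known values and solving for f(4):
  3·f(4) = -249
  f(4) = -83.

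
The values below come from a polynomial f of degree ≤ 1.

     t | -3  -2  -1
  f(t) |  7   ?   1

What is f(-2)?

The 2 known points determine the degree-1 polynomial uniquely.
Write f(t) = at + b. Substituting each data point gives a linear system:
  -3a + b = 7
  -a + b = 1
Solving the system yields a = -3, b = -2.
So f(t) = -3t - 2.
Then f(-2) = 4.

4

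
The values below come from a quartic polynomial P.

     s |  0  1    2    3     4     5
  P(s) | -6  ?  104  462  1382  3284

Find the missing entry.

On equispaced nodes a degree-4 polynomial has vanishing fifth forward difference, so
  - P(0) + 5·P(1) - 10·P(2) + 10·P(3) - 5·P(4) + P(5) = 0.
Substituting the known values and solving for P(1):
  5·P(1) = 40
  P(1) = 8.

8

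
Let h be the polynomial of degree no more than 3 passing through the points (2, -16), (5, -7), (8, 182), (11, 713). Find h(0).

-2

Using the Lagrange interpolation formula with nodes 2, 5, 8, 11:
  L_0(x) = (x - 5)(x - 8)(x - 11) / -162
  L_1(x) = (x - 2)(x - 8)(x - 11) / 54
  L_2(x) = (x - 2)(x - 5)(x - 11) / -54
  L_3(x) = (x - 2)(x - 5)(x - 8) / 162
Then h(x) = -16·L_0(x) - 7·L_1(x) + 182·L_2(x) + 713·L_3(x).
Expanding and collecting terms gives h(x) = x³ - 5x² - x - 2.
Evaluating at x = 0: h(0) = -2.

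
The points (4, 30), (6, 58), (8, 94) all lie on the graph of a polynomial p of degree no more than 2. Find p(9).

Using the Lagrange interpolation formula with nodes 4, 6, 8:
  L_0(n) = (n - 6)(n - 8) / 8
  L_1(n) = (n - 4)(n - 8) / -4
  L_2(n) = (n - 4)(n - 6) / 8
Then p(n) = 30·L_0(n) + 58·L_1(n) + 94·L_2(n).
Expanding and collecting terms gives p(n) = n² + 4n - 2.
Evaluating at n = 9: p(9) = 115.

115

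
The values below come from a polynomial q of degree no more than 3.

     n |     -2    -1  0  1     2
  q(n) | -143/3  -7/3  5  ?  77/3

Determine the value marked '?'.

13/3

On equispaced nodes a degree-3 polynomial has vanishing fourth forward difference, so
  q(-2) - 4·q(-1) + 6·q(0) - 4·q(1) + q(2) = 0.
Substituting the known values and solving for q(1):
  -4·q(1) = -52/3
  q(1) = 13/3.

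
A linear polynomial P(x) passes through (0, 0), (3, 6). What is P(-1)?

Using the Lagrange interpolation formula with nodes 0, 3:
  L_0(x) = (x - 3) / -3
  L_1(x) = x / 3
Then P(x) = 0·L_0(x) + 6·L_1(x).
Expanding and collecting terms gives P(x) = 2x.
Evaluating at x = -1: P(-1) = -2.

-2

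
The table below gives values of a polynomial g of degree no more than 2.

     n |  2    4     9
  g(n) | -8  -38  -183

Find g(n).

g(n) = -2n^2 - 3n + 6

Write g(n) = an^2 + bn + c. Substituting each data point gives a linear system:
  4a + 2b + c = -8
  16a + 4b + c = -38
  81a + 9b + c = -183
Solving the system yields a = -2, b = -3, c = 6.
So g(n) = -2n² - 3n + 6.
Check: g(9) = -183. ✓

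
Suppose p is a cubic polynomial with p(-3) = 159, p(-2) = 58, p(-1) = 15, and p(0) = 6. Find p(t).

p(t) = -4t^3 + 5t^2 + 6

Using the Lagrange interpolation formula with nodes -3, -2, -1, 0:
  L_0(t) = (t + 2)(t + 1)t / -6
  L_1(t) = (t + 3)(t + 1)t / 2
  L_2(t) = (t + 3)(t + 2)t / -2
  L_3(t) = (t + 3)(t + 2)(t + 1) / 6
Then p(t) = 159·L_0(t) + 58·L_1(t) + 15·L_2(t) + 6·L_3(t).
Expanding and collecting terms gives p(t) = -4t^3 + 5t^2 + 6.
Check: p(-1) = 15. ✓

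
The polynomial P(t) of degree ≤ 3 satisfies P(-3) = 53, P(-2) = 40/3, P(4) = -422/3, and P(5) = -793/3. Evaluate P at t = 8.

-3130/3

Using the Lagrange interpolation formula with nodes -3, -2, 4, 5:
  L_0(t) = (t + 2)(t - 4)(t - 5) / -56
  L_1(t) = (t + 3)(t - 4)(t - 5) / 42
  L_2(t) = (t + 3)(t + 2)(t - 5) / -42
  L_3(t) = (t + 3)(t + 2)(t - 4) / 56
Then P(t) = 53·L_0(t) + 40/3·L_1(t) - 422/3·L_2(t) - 793/3·L_3(t).
Expanding and collecting terms gives P(t) = -2t³ - (5/3)t - 6.
Evaluating at t = 8: P(8) = -3130/3.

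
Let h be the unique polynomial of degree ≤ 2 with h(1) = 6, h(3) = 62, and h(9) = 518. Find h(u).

Write h(u) = au^2 + bu + c. Substituting each data point gives a linear system:
  a + b + c = 6
  9a + 3b + c = 62
  81a + 9b + c = 518
Solving the system yields a = 6, b = 4, c = -4.
So h(u) = 6u^2 + 4u - 4.
Check: h(3) = 62. ✓

h(u) = 6u^2 + 4u - 4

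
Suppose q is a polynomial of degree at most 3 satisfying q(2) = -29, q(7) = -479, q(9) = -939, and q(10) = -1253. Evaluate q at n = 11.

Write q(n) = an^3 + bn^2 + cn + d. Substituting each data point gives a linear system:
  8a + 4b + 2c + d = -29
  343a + 49b + 7c + d = -479
  729a + 81b + 9c + d = -939
  1000a + 100b + 10c + d = -1253
Solving the system yields a = -1, b = -2, c = -5, d = -3.
So q(n) = -n³ - 2n² - 5n - 3.
Then q(11) = -1631.

-1631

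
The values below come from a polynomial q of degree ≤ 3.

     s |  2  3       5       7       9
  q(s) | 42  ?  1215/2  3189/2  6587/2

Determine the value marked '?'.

The 4 known points determine the degree-3 polynomial uniquely.
Write q(s) = as^3 + bs^2 + cs + d. Substituting each data point gives a linear system:
  8a + 4b + 2c + d = 42
  125a + 25b + 5c + d = 1215/2
  343a + 49b + 7c + d = 3189/2
  729a + 81b + 9c + d = 6587/2
Solving the system yields a = 4, b = 5, c = -5/2, d = -5.
So q(s) = 4s^3 + 5s^2 - (5/2)s - 5.
Then q(3) = 281/2.

281/2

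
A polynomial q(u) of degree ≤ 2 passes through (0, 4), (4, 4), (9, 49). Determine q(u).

q(u) = u^2 - 4u + 4

Write q(u) = au^2 + bu + c. Substituting each data point gives a linear system:
  c = 4
  16a + 4b + c = 4
  81a + 9b + c = 49
Solving the system yields a = 1, b = -4, c = 4.
So q(u) = u^2 - 4u + 4.
Check: q(0) = 4. ✓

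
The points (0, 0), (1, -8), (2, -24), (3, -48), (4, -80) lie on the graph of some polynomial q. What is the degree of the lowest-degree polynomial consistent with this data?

2

Forward differences of the values at n = 0, 1, 2, 3, 4:
  q  : 0  -8  -24  -48  -80
  Δ  : -8  -16  -24  -32
  Δ^2: -8  -8  -8
  Δ^3: 0  0
  Δ^4: 0
The second differences are constant (-8) and nonzero, while all higher differences vanish, so the minimal degree is 2.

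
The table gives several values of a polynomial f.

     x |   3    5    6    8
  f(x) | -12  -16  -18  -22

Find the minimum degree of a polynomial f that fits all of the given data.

1

Divided differences on the nodes 3, 5, 6, 8:
  order 0: -12  -16  -18  -22
  order 1: -2  -2  -2
  order 2: 0  0
  order 3: 0
The order-1 divided differences are all -2 (nonzero) and every higher order vanishes, so the data lies on a polynomial of degree exactly 1.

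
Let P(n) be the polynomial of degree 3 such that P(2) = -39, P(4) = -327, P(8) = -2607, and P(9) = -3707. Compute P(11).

Write P(n) = an^3 + bn^2 + cn + d. Substituting each data point gives a linear system:
  8a + 4b + 2c + d = -39
  64a + 16b + 4c + d = -327
  512a + 64b + 8c + d = -2607
  729a + 81b + 9c + d = -3707
Solving the system yields a = -5, b = -1, c = 2, d = 1.
So P(n) = -5n^3 - n^2 + 2n + 1.
Then P(11) = -6753.

-6753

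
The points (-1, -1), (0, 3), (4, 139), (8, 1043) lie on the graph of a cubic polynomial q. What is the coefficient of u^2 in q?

Write q(u) = au^3 + bu^2 + cu + d. Substituting each data point gives a linear system:
  -a + b - c + d = -1
  d = 3
  64a + 16b + 4c + d = 139
  512a + 64b + 8c + d = 1043
Solving the system yields a = 2, b = 0, c = 2, d = 3.
So q(u) = 2u^3 + 2u + 3.
The coefficient of u^2 is 0.

0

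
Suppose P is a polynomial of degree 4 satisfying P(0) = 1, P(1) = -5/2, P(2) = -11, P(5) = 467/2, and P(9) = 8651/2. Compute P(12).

Using the Lagrange interpolation formula with nodes 0, 1, 2, 5, 9:
  L_0(x) = (x - 1)(x - 2)(x - 5)(x - 9) / 90
  L_1(x) = x(x - 2)(x - 5)(x - 9) / -32
  L_2(x) = x(x - 1)(x - 5)(x - 9) / 42
  L_3(x) = x(x - 1)(x - 2)(x - 9) / -240
  L_4(x) = x(x - 1)(x - 2)(x - 5) / 2016
Then P(x) = 1·L_0(x) - 5/2·L_1(x) - 11·L_2(x) + 467/2·L_3(x) + 8651/2·L_4(x).
Expanding and collecting terms gives P(x) = x⁴ - 3x³ - (1/2)x² - x + 1.
Evaluating at x = 12: P(12) = 15469.

15469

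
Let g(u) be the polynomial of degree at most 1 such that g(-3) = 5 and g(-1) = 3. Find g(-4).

Using the Lagrange interpolation formula with nodes -3, -1:
  L_0(u) = (u + 1) / -2
  L_1(u) = (u + 3) / 2
Then g(u) = 5·L_0(u) + 3·L_1(u).
Expanding and collecting terms gives g(u) = -u + 2.
Evaluating at u = -4: g(-4) = 6.

6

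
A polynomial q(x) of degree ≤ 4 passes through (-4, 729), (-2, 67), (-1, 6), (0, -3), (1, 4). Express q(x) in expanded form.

Write q(x) = ax^4 + bx^3 + cx^2 + dx + e. Substituting each data point gives a linear system:
  256a - 64b + 16c - 4d + e = 729
  16a - 8b + 4c - 2d + e = 67
  a - b + c - d + e = 6
  e = -3
  a + b + c + d + e = 4
Solving the system yields a = 2, b = -2, c = 6, d = 1, e = -3.
So q(x) = 2x^4 - 2x^3 + 6x^2 + x - 3.
Check: q(0) = -3. ✓

q(x) = 2x^4 - 2x^3 + 6x^2 + x - 3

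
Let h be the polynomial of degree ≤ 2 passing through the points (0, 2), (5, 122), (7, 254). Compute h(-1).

Write h(u) = au^2 + bu + c. Substituting each data point gives a linear system:
  c = 2
  25a + 5b + c = 122
  49a + 7b + c = 254
Solving the system yields a = 6, b = -6, c = 2.
So h(u) = 6u^2 - 6u + 2.
Then h(-1) = 14.

14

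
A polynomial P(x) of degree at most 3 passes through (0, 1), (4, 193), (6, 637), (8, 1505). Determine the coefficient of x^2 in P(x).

-1

Write P(x) = ax^3 + bx^2 + cx + d. Substituting each data point gives a linear system:
  d = 1
  64a + 16b + 4c + d = 193
  216a + 36b + 6c + d = 637
  512a + 64b + 8c + d = 1505
Solving the system yields a = 3, b = -1, c = 4, d = 1.
So P(x) = 3x^3 - x^2 + 4x + 1.
The coefficient of x^2 is -1.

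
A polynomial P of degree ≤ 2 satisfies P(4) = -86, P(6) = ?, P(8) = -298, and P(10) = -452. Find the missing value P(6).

The 3 known points determine the degree-2 polynomial uniquely.
Write P(t) = at^2 + bt + c. Substituting each data point gives a linear system:
  16a + 4b + c = -86
  64a + 8b + c = -298
  100a + 10b + c = -452
Solving the system yields a = -4, b = -5, c = -2.
So P(t) = -4t^2 - 5t - 2.
Then P(6) = -176.

-176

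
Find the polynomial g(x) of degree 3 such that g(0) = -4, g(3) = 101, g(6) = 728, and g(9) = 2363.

Write g(x) = ax^3 + bx^2 + cx + d. Substituting each data point gives a linear system:
  d = -4
  27a + 9b + 3c + d = 101
  216a + 36b + 6c + d = 728
  729a + 81b + 9c + d = 2363
Solving the system yields a = 3, b = 2, c = 2, d = -4.
So g(x) = 3x³ + 2x² + 2x - 4.
Check: g(6) = 728. ✓

g(x) = 3x^3 + 2x^2 + 2x - 4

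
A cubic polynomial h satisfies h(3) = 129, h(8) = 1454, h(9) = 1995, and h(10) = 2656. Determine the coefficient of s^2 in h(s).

6

Write h(s) = as^3 + bs^2 + cs + d. Substituting each data point gives a linear system:
  27a + 9b + 3c + d = 129
  512a + 64b + 8c + d = 1454
  729a + 81b + 9c + d = 1995
  1000a + 100b + 10c + d = 2656
Solving the system yields a = 2, b = 6, c = 5, d = 6.
So h(s) = 2s^3 + 6s^2 + 5s + 6.
The coefficient of s^2 is 6.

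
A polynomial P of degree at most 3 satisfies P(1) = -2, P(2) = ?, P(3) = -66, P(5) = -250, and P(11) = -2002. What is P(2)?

The 4 known points determine the degree-3 polynomial uniquely.
Write P(n) = an^3 + bn^2 + cn + d. Substituting each data point gives a linear system:
  a + b + c + d = -2
  27a + 9b + 3c + d = -66
  125a + 25b + 5c + d = -250
  1331a + 121b + 11c + d = -2002
Solving the system yields a = -1, b = -6, c = 5, d = 0.
So P(n) = -n³ - 6n² + 5n.
Then P(2) = -22.

-22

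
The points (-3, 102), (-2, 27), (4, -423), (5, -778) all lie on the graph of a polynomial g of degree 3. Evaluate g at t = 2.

Using the Lagrange interpolation formula with nodes -3, -2, 4, 5:
  L_0(t) = (t + 2)(t - 4)(t - 5) / -56
  L_1(t) = (t + 3)(t - 4)(t - 5) / 42
  L_2(t) = (t + 3)(t + 2)(t - 5) / -42
  L_3(t) = (t + 3)(t + 2)(t - 4) / 56
Then g(t) = 102·L_0(t) + 27·L_1(t) - 423·L_2(t) - 778·L_3(t).
Expanding and collecting terms gives g(t) = -5t^3 - 5t^2 - 5t - 3.
Evaluating at t = 2: g(2) = -73.

-73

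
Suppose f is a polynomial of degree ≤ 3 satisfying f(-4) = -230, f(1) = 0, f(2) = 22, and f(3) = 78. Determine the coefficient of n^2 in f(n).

Write f(n) = an^3 + bn^2 + cn + d. Substituting each data point gives a linear system:
  -64a + 16b - 4c + d = -230
  a + b + c + d = 0
  8a + 4b + 2c + d = 22
  27a + 9b + 3c + d = 78
Solving the system yields a = 3, b = -1, c = 4, d = -6.
So f(n) = 3n^3 - n^2 + 4n - 6.
The coefficient of n^2 is -1.

-1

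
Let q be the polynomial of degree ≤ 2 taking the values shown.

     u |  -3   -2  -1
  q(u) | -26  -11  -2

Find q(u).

q(u) = -3u^2 + 1

Using the Lagrange interpolation formula with nodes -3, -2, -1:
  L_0(u) = (u + 2)(u + 1) / 2
  L_1(u) = (u + 3)(u + 1) / -1
  L_2(u) = (u + 3)(u + 2) / 2
Then q(u) = -26·L_0(u) - 11·L_1(u) - 2·L_2(u).
Expanding and collecting terms gives q(u) = -3u^2 + 1.
Check: q(-2) = -11. ✓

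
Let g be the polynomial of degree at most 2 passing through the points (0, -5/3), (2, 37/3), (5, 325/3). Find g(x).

Using the Lagrange interpolation formula with nodes 0, 2, 5:
  L_0(x) = (x - 2)(x - 5) / 10
  L_1(x) = x(x - 5) / -6
  L_2(x) = x(x - 2) / 15
Then g(x) = -5/3·L_0(x) + 37/3·L_1(x) + 325/3·L_2(x).
Expanding and collecting terms gives g(x) = 5x^2 - 3x - 5/3.
Check: g(5) = 325/3. ✓

g(x) = 5x^2 - 3x - 5/3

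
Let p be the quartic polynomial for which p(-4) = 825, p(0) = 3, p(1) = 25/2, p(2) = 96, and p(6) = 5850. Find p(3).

Write p(n) = an^4 + bn^3 + cn^2 + dn + e. Substituting each data point gives a linear system:
  256a - 64b + 16c - 4d + e = 825
  e = 3
  a + b + c + d + e = 25/2
  16a + 8b + 4c + 2d + e = 96
  1296a + 216b + 36c + 6d + e = 5850
Solving the system yields a = 4, b = 3, c = 0, d = 5/2, e = 3.
So p(n) = 4n^4 + 3n^3 + (5/2)n + 3.
Then p(3) = 831/2.

831/2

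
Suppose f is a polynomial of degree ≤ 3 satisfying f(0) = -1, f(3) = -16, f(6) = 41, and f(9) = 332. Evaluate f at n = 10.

Write f(n) = an^3 + bn^2 + cn + d. Substituting each data point gives a linear system:
  d = -1
  27a + 9b + 3c + d = -16
  216a + 36b + 6c + d = 41
  729a + 81b + 9c + d = 332
Solving the system yields a = 1, b = -5, c = 1, d = -1.
So f(n) = n^3 - 5n^2 + n - 1.
Then f(10) = 509.

509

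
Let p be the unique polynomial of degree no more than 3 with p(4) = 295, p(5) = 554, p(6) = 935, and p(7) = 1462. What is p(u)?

Using the Lagrange interpolation formula with nodes 4, 5, 6, 7:
  L_0(u) = (u - 5)(u - 6)(u - 7) / -6
  L_1(u) = (u - 4)(u - 6)(u - 7) / 2
  L_2(u) = (u - 4)(u - 5)(u - 7) / -2
  L_3(u) = (u - 4)(u - 5)(u - 6) / 6
Then p(u) = 295·L_0(u) + 554·L_1(u) + 935·L_2(u) + 1462·L_3(u).
Expanding and collecting terms gives p(u) = 4u^3 + u^2 + 6u - 1.
Check: p(7) = 1462. ✓

p(u) = 4u^3 + u^2 + 6u - 1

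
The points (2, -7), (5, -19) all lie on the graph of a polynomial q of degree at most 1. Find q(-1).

Using the Lagrange interpolation formula with nodes 2, 5:
  L_0(u) = (u - 5) / -3
  L_1(u) = (u - 2) / 3
Then q(u) = -7·L_0(u) - 19·L_1(u).
Expanding and collecting terms gives q(u) = -4u + 1.
Evaluating at u = -1: q(-1) = 5.

5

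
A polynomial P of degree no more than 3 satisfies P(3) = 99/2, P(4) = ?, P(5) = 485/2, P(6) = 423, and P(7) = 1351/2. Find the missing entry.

The 4 known points determine the degree-3 polynomial uniquely.
Write P(x) = ax^3 + bx^2 + cx + d. Substituting each data point gives a linear system:
  27a + 9b + 3c + d = 99/2
  125a + 25b + 5c + d = 485/2
  216a + 36b + 6c + d = 423
  343a + 49b + 7c + d = 1351/2
Solving the system yields a = 2, b = 0, c = -3/2, d = 0.
So P(x) = 2x^3 - (3/2)x.
Then P(4) = 122.

122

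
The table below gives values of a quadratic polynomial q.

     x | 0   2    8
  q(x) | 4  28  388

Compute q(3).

58

Using the Lagrange interpolation formula with nodes 0, 2, 8:
  L_0(x) = (x - 2)(x - 8) / 16
  L_1(x) = x(x - 8) / -12
  L_2(x) = x(x - 2) / 48
Then q(x) = 4·L_0(x) + 28·L_1(x) + 388·L_2(x).
Expanding and collecting terms gives q(x) = 6x^2 + 4.
Evaluating at x = 3: q(3) = 58.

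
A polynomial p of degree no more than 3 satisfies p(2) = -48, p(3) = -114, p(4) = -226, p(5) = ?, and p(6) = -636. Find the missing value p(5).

The 4 known points determine the degree-3 polynomial uniquely.
Write p(x) = ax^3 + bx^2 + cx + d. Substituting each data point gives a linear system:
  8a + 4b + 2c + d = -48
  27a + 9b + 3c + d = -114
  64a + 16b + 4c + d = -226
  216a + 36b + 6c + d = -636
Solving the system yields a = -2, b = -5, c = -3, d = -6.
So p(x) = -2x^3 - 5x^2 - 3x - 6.
Then p(5) = -396.

-396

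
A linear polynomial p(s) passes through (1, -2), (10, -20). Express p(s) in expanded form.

Write p(s) = as + b. Substituting each data point gives a linear system:
  a + b = -2
  10a + b = -20
Solving the system yields a = -2, b = 0.
So p(s) = -2s.
Check: p(10) = -20. ✓

p(s) = -2s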